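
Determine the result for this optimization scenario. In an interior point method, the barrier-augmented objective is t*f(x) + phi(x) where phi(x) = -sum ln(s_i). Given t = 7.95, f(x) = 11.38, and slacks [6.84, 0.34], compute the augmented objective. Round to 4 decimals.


Step 1: Compute log-barrier.
ln values: [1.9228, -1.0788]
phi = -(1.9228 - 1.0788) = -0.844
Step 2: Compute augmented objective.
t*f(x) = 7.95*11.38 = 90.471
Total = 90.471 - 0.844 = 89.627


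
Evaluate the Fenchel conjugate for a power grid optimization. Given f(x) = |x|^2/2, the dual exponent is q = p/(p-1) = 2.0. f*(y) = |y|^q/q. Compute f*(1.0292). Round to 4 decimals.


The conjugate exponent q satisfies 1/p + 1/q = 1.
p = 2, so q = 2/(2 - 1) = 2.0
|y|^q = 1.0292^2.0 = 1.0593
f*(1.0292) = 1.0593 / 2.0 = 0.5296


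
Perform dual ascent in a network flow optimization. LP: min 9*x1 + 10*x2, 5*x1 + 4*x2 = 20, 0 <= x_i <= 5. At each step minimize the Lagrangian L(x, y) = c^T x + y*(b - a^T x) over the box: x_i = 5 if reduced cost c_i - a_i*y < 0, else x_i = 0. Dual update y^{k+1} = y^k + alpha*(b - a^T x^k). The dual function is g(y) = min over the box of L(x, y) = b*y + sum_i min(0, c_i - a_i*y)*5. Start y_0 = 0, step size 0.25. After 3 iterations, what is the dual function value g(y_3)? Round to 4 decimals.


Dual ascent for LP: min 9*x1 + 10*x2, 5*x1 + 4*x2 = 20, 0 <= x_i <= 5
Step 1: y^k = 0.0, reduced costs: (9.0, 10.0)
  x^k = (0.0, 0.0), subgradient = b - a^T x = 20.0
  y^{k+1} = 0.0 + 0.25*20.0 = 5.0
Step 2: y^k = 5.0, reduced costs: (-16.0, -10.0)
  x^k = (5.0, 5.0), subgradient = b - a^T x = -25.0
  y^{k+1} = 5.0 + 0.25*-25.0 = -1.25
Step 3: y^k = -1.25, reduced costs: (15.25, 15.0)
  x^k = (0.0, 0.0), subgradient = b - a^T x = 20.0
  y^{k+1} = -1.25 + 0.25*20.0 = 3.75
Dual objective at y_3 = 3.75: reduced costs (-9.75, -5.0), box minimizer x = (5.0, 5.0)
g(y_3) = b*y + (c1 - a1*y)*x1 + (c2 - a2*y)*x2 = 20*3.75 + (-9.75)*5.0 + (-5.0)*5.0 = 75.0 - 48.75 - 25.0 = 1.25


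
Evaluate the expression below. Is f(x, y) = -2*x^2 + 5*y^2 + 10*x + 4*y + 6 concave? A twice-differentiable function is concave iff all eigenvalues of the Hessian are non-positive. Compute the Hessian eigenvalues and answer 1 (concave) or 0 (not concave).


The Hessian of f(x,y) = -2*x^2 + 5*y^2 + 10*x + 4*y + 6 is:
H = [[-4, 0], [0, 10]]
Trace = -4 + 10 = 6
Determinant = -4*10 - (0)^2 = -40
Discriminant = (6)^2 - 4*-40 = 196.0
Eigenvalues: lambda_1 = -4.0, lambda_2 = 10.0
The function is not concave.

0


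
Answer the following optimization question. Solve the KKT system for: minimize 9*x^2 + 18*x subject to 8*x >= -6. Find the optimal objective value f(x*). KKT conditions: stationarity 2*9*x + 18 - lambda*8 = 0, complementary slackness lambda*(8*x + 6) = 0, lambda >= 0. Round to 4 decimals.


Step 1: Try lambda = 0 (constraint inactive).
x_unc = -18/(2*9) = -1.0
Check: 8*-1.0 = -8.0 < -6 -- violated!
Step 2: Constraint must be active: 8*x = -6
x* = -6/8 = -0.75
lambda = (2*9*(-0.75) + 18)/8 = 0.5625
Step 3: Compute optimal value.
f(x*) = 9*(-0.75)^2 + 18*(-0.75) = -8.4375


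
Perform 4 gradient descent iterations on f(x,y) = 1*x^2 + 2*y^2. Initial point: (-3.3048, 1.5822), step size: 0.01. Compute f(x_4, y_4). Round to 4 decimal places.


Gradient descent on f(x,y) = 1*x^2 + 2*y^2.
Starting point: (-3.3048, 1.5822), alpha = 0.01
Step 1: grad_x = 2*1*-3.3048 = -6.6096, grad_y = 2*2*1.5822 = 6.3288
  x_1 = -3.3048 - 0.01*-6.6096 = -3.2387
  y_1 = 1.5822 - 0.01*6.3288 = 1.5189
Step 2: grad_x = 2*1*-3.2387 = -6.4774, grad_y = 2*2*1.5189 = 6.0756
  x_2 = -3.2387 - 0.01*-6.4774 = -3.1739
  y_2 = 1.5189 - 0.01*6.0756 = 1.4582
Step 3: grad_x = 2*1*-3.1739 = -6.3479, grad_y = 2*2*1.4582 = 5.8326
  x_3 = -3.1739 - 0.01*-6.3479 = -3.1105
  y_3 = 1.4582 - 0.01*5.8326 = 1.3998
Step 4: grad_x = 2*1*-3.1105 = -6.2209, grad_y = 2*2*1.3998 = 5.5993
  x_4 = -3.1105 - 0.01*-6.2209 = -3.0482
  y_4 = 1.3998 - 0.01*5.5993 = 1.3438
f(-3.0482, 1.3438) = 1*(-3.0482)^2 + 2*1.3438^2 = 12.9036


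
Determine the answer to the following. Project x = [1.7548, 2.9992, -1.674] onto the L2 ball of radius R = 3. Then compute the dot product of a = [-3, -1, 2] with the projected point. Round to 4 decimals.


Step 1: Compute ||x|| (intermediates to 6 decimals).
||x|| = sqrt(1.7548^2 + 2.9992^2 + (-1.674)^2) = 3.857045
Step 2: Project.
Since ||x|| > R, scale = R/||x|| = 3/3.857045 = 0.777798, proj(x) = scale * x
proj(x) = [1.36488, 2.332772, -1.302034]
Step 3: Dot product.
a^T * proj(x) = -3*1.36488 - 1*2.332772 + 2*(-1.302034) = -9.0315


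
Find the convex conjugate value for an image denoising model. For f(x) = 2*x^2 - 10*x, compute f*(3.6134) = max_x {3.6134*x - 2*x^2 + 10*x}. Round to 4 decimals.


f*(y) = sup_x {y*x - a*x^2 - b*x} = sup_x {(y-b)*x - a*x^2}
FOC: (y - b) - 2a*x = 0 => x* = (y - b)/(2a)
x* = (3.6134 + 10)/(2*2) = 3.4034
f*(3.6134) = (y-b)^2/(4a) = (3.6134 + 10)^2/(4*2)
= 185.3247/8 = 23.1656


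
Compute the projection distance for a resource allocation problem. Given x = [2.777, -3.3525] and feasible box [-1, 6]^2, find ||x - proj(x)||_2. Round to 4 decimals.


Project each component onto [-1, 6].
clip(2.777) = 2.777, clip(-3.3525) = -1.0
Projection = [2.777, -1.0]
Squared diffs: [0.0, 5.5343]
Distance = sqrt(5.5343) = 2.3525


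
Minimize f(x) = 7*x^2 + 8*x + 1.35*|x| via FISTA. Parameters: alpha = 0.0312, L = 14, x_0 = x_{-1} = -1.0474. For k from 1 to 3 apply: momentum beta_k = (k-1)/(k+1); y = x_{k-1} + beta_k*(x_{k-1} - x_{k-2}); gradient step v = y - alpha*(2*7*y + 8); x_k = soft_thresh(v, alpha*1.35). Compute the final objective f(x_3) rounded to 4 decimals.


FISTA on f(x) = 7*x^2 + 8*x + 1.35*|x|
L = 14, alpha = 0.0312
Iteration 1: beta = 0.0, y = -1.0474 + 0.0*(-1.0474 + 1.0474) = -1.0474
  grad(y) = -6.6636, v = y - alpha*grad = -0.8395
  prox(v) = soft_thresh(-0.8395, 0.0421) = -0.7974
Iteration 2: beta = 0.3333, y = -0.7974 + 0.3333*(-0.7974 + 1.0474) = -0.714
  grad(y) = -1.9965, v = y - alpha*grad = -0.6517
  prox(v) = soft_thresh(-0.6517, 0.0421) = -0.6096
Iteration 3: beta = 0.5, y = -0.6096 + 0.5*(-0.6096 + 0.7974) = -0.5157
  grad(y) = 0.7795, v = y - alpha*grad = -0.5401
  prox(v) = soft_thresh(-0.5401, 0.0421) = -0.4979
f(x_3) = 7*(-0.4979)^2 + 8*(-0.4979) + 1.35*|-0.4979| = -1.5757


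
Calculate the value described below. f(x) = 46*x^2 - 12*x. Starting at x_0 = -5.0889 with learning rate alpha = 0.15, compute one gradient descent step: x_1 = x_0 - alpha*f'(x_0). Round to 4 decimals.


We compute the gradient at x_0 and apply the update.
f'(x) = 92*x - 12
f'(-5.0889) = 92*-5.0889 - 12 = -480.1788
x_1 = -5.0889 - 0.15*-480.1788 = 66.9379


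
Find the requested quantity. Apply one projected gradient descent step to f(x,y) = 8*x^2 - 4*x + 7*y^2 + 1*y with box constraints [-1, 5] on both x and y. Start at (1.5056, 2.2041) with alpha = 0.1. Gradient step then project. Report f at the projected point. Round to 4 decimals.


Step 1: Compute gradient at (1.5056, 2.2041).
grad_x = 2*8*1.5056 - 4 = 20.0896
grad_y = 2*7*2.2041 + 1 = 31.8574
Step 2: Gradient step.
x_raw = 1.5056 - 0.1*20.0896 = -0.5034
y_raw = 2.2041 - 0.1*31.8574 = -0.9816
Step 3: Project onto [-1, 5].
x_proj = clip(-0.5034) = -0.5034
y_proj = clip(-0.9816) = -0.9816
Step 4: Evaluate f.
f(-0.5034, -0.9816) = 9.8041


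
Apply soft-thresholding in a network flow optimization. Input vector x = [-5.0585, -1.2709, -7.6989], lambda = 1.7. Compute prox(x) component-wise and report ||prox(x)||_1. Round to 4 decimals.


Soft-thresholding with lambda = 1.7:
prox(-5.0585) = sign(-5.0585)*max(|-5.0585| - 1.7, 0) = -3.3585
prox(-1.2709) = sign(-1.2709)*max(|-1.2709| - 1.7, 0) = 0.0
prox(-7.6989) = sign(-7.6989)*max(|-7.6989| - 1.7, 0) = -5.9989
prox(x) = [-3.3585, 0.0, -5.9989]
||prox(x)||_1 = 3.3585 + 0.0 + 5.9989 = 9.3574


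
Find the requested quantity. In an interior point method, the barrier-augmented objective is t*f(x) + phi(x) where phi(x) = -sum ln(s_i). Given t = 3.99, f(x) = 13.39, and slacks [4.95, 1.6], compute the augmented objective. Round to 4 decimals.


Step 1: Compute log-barrier.
ln values: [1.5994, 0.47]
phi = -(1.5994 + 0.47) = -2.0694
Step 2: Compute augmented objective.
t*f(x) = 3.99*13.39 = 53.4261
Total = 53.4261 - 2.0694 = 51.3567


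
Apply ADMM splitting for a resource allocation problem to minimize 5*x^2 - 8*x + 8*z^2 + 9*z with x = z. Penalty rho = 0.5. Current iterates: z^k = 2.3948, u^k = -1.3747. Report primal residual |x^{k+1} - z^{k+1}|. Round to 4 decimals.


ADMM iteration with rho = 0.5, z^k = 2.3948, u^k = -1.3747
Step 1: x-update.
Minimize 5*x^2 - 8*x + (0.5/2)*(x - 2.3948 - 1.3747)^2
FOC: (2*5 + 0.5)*x = 8 + 0.5*(2.3948 + 1.3747)
x^{k+1} = 0.9414
Step 2: z-update.
Minimize 8*z^2 + 9*z + (0.5/2)*(0.9414 - z - 1.3747)^2
FOC: (2*8 + 0.5)*z = -9 + 0.5*(0.9414 - 1.3747)
z^{k+1} = -0.5586
Step 3: u-update.
u^{k+1} = -1.3747 + 0.9414 + 0.5586 = 0.1253
Step 4: Primal residual = |0.9414 + 0.5586| = 1.5


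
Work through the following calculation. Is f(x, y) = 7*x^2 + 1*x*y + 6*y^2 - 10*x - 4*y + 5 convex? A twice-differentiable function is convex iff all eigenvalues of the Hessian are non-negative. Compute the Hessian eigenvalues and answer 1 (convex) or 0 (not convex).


The Hessian of f(x,y) = 7*x^2 + 1*x*y + 6*y^2 - 10*x - 4*y + 5 is:
H = [[14, 1], [1, 12]]
Trace = 14 + 12 = 26
Determinant = 14*12 - (1)^2 = 167
Discriminant = (26)^2 - 4*167 = 8.0
Eigenvalues: lambda_1 = 11.5858, lambda_2 = 14.4142
The function is convex.

1


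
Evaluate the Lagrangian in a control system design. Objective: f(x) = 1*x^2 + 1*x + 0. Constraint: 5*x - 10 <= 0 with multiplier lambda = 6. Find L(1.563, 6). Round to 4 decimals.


Step 1: Evaluate f(x).
f(1.563) = 1*1.563^2 + 1*1.563 + 0 = 4.006
Step 2: Evaluate g(x).
g(1.563) = 5*1.563 - 10 = -2.185
Step 3: Compute Lagrangian.
L = 4.006 + 6*-2.185 = -9.104


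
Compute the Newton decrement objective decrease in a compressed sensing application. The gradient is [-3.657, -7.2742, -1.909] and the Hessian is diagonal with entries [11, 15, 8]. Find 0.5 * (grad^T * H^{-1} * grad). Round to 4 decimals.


Step 1: H is diagonal, so H^(-1) * g = [-0.3325, -0.4849, -0.2386].
Step 2: g^T H^(-1) g = sum_i g_i^2 / H_ii
  = (-3.657)^2/11 + (-7.2742)^2/15 + (-1.909)^2/8
  = 1.2158 + 3.5276 + 0.4555 = 5.1989
Step 3: Objective decrease = 0.5 * g^T H^(-1) g = 2.5995


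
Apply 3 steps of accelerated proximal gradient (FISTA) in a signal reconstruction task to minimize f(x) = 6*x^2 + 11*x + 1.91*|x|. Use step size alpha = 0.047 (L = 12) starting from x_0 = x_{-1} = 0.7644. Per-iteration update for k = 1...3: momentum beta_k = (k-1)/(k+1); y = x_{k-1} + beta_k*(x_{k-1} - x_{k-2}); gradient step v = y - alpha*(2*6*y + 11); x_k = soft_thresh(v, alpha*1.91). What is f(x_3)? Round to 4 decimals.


FISTA on f(x) = 6*x^2 + 11*x + 1.91*|x|
L = 12, alpha = 0.047
Iteration 1: beta = 0.0, y = 0.7644 + 0.0*(0.7644 - 0.7644) = 0.7644
  grad(y) = 20.1728, v = y - alpha*grad = -0.1837
  prox(v) = soft_thresh(-0.1837, 0.0898) = -0.094
Iteration 2: beta = 0.3333, y = -0.094 + 0.3333*(-0.094 - 0.7644) = -0.3801
  grad(y) = 6.4392, v = y - alpha*grad = -0.6827
  prox(v) = soft_thresh(-0.6827, 0.0898) = -0.5929
Iteration 3: beta = 0.5, y = -0.5929 + 0.5*(-0.5929 + 0.094) = -0.8424
  grad(y) = 0.8908, v = y - alpha*grad = -0.8843
  prox(v) = soft_thresh(-0.8843, 0.0898) = -0.7945
f(x_3) = 6*(-0.7945)^2 + 11*(-0.7945) + 1.91*|-0.7945| = -3.4346


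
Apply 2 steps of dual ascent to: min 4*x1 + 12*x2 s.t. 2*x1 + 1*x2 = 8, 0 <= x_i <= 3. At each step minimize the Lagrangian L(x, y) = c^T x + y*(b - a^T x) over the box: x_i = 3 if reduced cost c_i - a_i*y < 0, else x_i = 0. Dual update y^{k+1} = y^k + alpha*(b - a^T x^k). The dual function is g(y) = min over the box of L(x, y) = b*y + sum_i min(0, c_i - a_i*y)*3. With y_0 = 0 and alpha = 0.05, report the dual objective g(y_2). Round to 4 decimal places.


Dual ascent for LP: min 4*x1 + 12*x2, 2*x1 + 1*x2 = 8, 0 <= x_i <= 3
Step 1: y^k = 0.0, reduced costs: (4.0, 12.0)
  x^k = (0.0, 0.0), subgradient = b - a^T x = 8.0
  y^{k+1} = 0.0 + 0.05*8.0 = 0.4
Step 2: y^k = 0.4, reduced costs: (3.2, 11.6)
  x^k = (0.0, 0.0), subgradient = b - a^T x = 8.0
  y^{k+1} = 0.4 + 0.05*8.0 = 0.8
Dual objective at y_2 = 0.8: reduced costs (2.4, 11.2), box minimizer x = (0.0, 0.0)
g(y_2) = b*y + (c1 - a1*y)*x1 + (c2 - a2*y)*x2 = 8*0.8 + 2.4*0.0 + 11.2*0.0 = 6.4 + 0.0 + 0.0 = 6.4


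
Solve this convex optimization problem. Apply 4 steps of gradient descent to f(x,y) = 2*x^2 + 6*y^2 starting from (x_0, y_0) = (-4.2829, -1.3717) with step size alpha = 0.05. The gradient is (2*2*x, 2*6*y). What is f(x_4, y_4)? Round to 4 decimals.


Gradient descent on f(x,y) = 2*x^2 + 6*y^2.
Starting point: (-4.2829, -1.3717), alpha = 0.05
Step 1: grad_x = 2*2*-4.2829 = -17.1316, grad_y = 2*6*-1.3717 = -16.4604
  x_1 = -4.2829 - 0.05*-17.1316 = -3.4263
  y_1 = -1.3717 - 0.05*-16.4604 = -0.5487
Step 2: grad_x = 2*2*-3.4263 = -13.7053, grad_y = 2*6*-0.5487 = -6.5842
  x_2 = -3.4263 - 0.05*-13.7053 = -2.7411
  y_2 = -0.5487 - 0.05*-6.5842 = -0.2195
Step 3: grad_x = 2*2*-2.7411 = -10.9642, grad_y = 2*6*-0.2195 = -2.6337
  x_3 = -2.7411 - 0.05*-10.9642 = -2.1928
  y_3 = -0.2195 - 0.05*-2.6337 = -0.0878
Step 4: grad_x = 2*2*-2.1928 = -8.7714, grad_y = 2*6*-0.0878 = -1.0535
  x_4 = -2.1928 - 0.05*-8.7714 = -1.7543
  y_4 = -0.0878 - 0.05*-1.0535 = -0.0351
f(-1.7543, -0.0351) = 2*(-1.7543)^2 + 6*(-0.0351)^2 = 6.1624


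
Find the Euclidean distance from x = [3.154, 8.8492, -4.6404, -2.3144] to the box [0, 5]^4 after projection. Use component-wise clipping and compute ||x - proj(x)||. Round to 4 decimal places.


Project each component onto [0, 5].
clip(3.154) = 3.154, clip(8.8492) = 5.0, clip(-4.6404) = 0.0, clip(-2.3144) = 0.0
Projection = [3.154, 5.0, 0.0, 0.0]
Squared diffs: [0.0, 14.8163, 21.5333, 5.3564]
Distance = sqrt(41.706) = 6.458


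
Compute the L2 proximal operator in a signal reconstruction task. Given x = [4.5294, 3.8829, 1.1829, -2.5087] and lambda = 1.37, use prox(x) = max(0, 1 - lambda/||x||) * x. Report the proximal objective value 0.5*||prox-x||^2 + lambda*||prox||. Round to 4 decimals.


Step 1: Compute ||x||.
||x|| = 6.5791
Step 2: Compute scaling factor.
scale = max(0, 1 - 1.37/6.5791) = 0.7918
Step 3: prox(x) = [3.5862, 3.0743, 0.9366, -1.9863]
||prox(x)|| = 5.2091
Step 4: Proximal objective.
0.5*||prox-x||^2 = 0.9385
lambda*||prox|| = 7.1365
Total = 8.075


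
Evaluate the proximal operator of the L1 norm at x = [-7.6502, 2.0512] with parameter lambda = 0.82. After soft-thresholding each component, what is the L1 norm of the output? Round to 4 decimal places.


Soft-thresholding with lambda = 0.82:
prox(-7.6502) = sign(-7.6502)*max(|-7.6502| - 0.82, 0) = -6.8302
prox(2.0512) = sign(2.0512)*max(|2.0512| - 0.82, 0) = 1.2312
prox(x) = [-6.8302, 1.2312]
||prox(x)||_1 = 6.8302 + 1.2312 = 8.0614


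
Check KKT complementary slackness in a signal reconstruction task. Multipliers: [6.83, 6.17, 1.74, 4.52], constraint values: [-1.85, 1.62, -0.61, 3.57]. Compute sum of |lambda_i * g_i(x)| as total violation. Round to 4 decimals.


KKT complementary slackness check:
lambda_1 * g_1 = 6.83 * -1.85 = -12.6355
lambda_2 * g_2 = 6.17 * 1.62 = 9.9954
lambda_3 * g_3 = 1.74 * -0.61 = -1.0614
lambda_4 * g_4 = 4.52 * 3.57 = 16.1364
Total violation = 12.6355 + 9.9954 + 1.0614 + 16.1364 = 39.8287


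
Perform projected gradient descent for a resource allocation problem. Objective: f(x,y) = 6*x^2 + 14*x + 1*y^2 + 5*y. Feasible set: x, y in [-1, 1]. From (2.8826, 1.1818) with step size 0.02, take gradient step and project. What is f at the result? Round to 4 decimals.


Step 1: Compute gradient at (2.8826, 1.1818).
grad_x = 2*6*2.8826 + 14 = 48.5912
grad_y = 2*1*1.1818 + 5 = 7.3636
Step 2: Gradient step.
x_raw = 2.8826 - 0.02*48.5912 = 1.9108
y_raw = 1.1818 - 0.02*7.3636 = 1.0345
Step 3: Project onto [-1, 1].
x_proj = clip(1.9108) = 1.0
y_proj = clip(1.0345) = 1.0
Step 4: Evaluate f.
f(1.0, 1.0) = 26.0


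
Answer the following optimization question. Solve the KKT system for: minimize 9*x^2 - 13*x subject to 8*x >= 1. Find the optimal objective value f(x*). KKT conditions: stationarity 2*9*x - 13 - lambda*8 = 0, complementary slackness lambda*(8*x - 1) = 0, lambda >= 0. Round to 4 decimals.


Step 1: Try lambda = 0 (constraint inactive).
Stationarity: 2*9*x - 13 = 0
x* = 13/(2*9) = 13/18 = 0.7222 (rounded; the exact value 13/18 is used below)
Check constraint: 8*0.7222 = 5.7776 >= 1 -- satisfied.
Step 2: Compute optimal value.
f(x*) = 9*(13/18)^2 - 13*(13/18) = -4.6944


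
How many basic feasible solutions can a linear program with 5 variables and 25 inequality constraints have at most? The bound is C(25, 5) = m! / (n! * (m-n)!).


Each vertex corresponds to some choice of n active constraints out of m, so the number of vertices is at most C(m, n) = m! / (n!(m-n)!).
m = 25, n = 5
Numerator: 25 * 24 * 23 * 22 * 21
Denominator: 5! = 120
C(25, 5) = 53130


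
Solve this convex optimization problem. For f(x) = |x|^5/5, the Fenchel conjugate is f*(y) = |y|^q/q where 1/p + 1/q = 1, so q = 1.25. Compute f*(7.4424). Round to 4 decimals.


The conjugate exponent q satisfies 1/p + 1/q = 1.
p = 5, so q = 5/(5 - 1) = 1.25
|y|^q = 7.4424^1.25 = 12.2925
f*(7.4424) = 12.2925 / 1.25 = 9.834


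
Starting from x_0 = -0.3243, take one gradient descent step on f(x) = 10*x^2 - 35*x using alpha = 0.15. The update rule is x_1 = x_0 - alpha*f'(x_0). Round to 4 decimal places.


We compute the gradient at x_0 and apply the update.
f'(x) = 20*x - 35
f'(-0.3243) = 20*-0.3243 - 35 = -41.486
x_1 = -0.3243 - 0.15*-41.486 = 5.8986


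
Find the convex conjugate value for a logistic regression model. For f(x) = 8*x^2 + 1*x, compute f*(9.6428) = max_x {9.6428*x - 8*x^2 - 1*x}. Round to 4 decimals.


f*(y) = sup_x {y*x - a*x^2 - b*x} = sup_x {(y-b)*x - a*x^2}
FOC: (y - b) - 2a*x = 0 => x* = (y - b)/(2a)
x* = (9.6428 - 1)/(2*8) = 0.5402
f*(9.6428) = (y-b)^2/(4a) = (9.6428 - 1)^2/(4*8)
= 74.698/32 = 2.3343


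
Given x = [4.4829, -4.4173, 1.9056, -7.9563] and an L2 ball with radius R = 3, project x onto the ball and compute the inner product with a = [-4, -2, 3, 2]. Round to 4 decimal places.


Step 1: Compute ||x|| (intermediates to 6 decimals).
||x|| = sqrt(4.4829^2 + (-4.4173)^2 + 1.9056^2 + (-7.9563)^2) = 10.321965
Step 2: Project.
Since ||x|| > R, scale = R/||x|| = 3/10.321965 = 0.290642, proj(x) = scale * x
proj(x) = [1.302919, -1.283853, 0.553847, -2.312435]
Step 3: Dot product.
a^T * proj(x) = -4*1.302919 - 2*(-1.283853) + 3*0.553847 + 2*(-2.312435) = -5.6073


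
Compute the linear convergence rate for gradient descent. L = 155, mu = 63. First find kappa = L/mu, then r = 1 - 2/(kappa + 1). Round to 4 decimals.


Step 1: Compute the condition number.
kappa = L/mu = 155/63 = 2.4603
Step 2: Compute the convergence rate.
r = 1 - 2/(kappa + 1) = 1 - 2*mu/(L + mu) = (L - mu)/(L + mu) = 92/218 = 0.422


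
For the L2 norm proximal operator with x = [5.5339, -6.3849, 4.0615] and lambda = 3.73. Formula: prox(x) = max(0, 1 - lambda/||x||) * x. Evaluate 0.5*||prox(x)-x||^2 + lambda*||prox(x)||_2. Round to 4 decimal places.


Step 1: Compute ||x||.
||x|| = 9.3748
Step 2: Compute scaling factor.
scale = max(0, 1 - 3.73/9.3748) = 0.6021
Step 3: prox(x) = [3.3321, -3.8445, 2.4455]
||prox(x)|| = 5.6448
Step 4: Proximal objective.
0.5*||prox-x||^2 = 6.9565
lambda*||prox|| = 21.0551
Total = 28.0115


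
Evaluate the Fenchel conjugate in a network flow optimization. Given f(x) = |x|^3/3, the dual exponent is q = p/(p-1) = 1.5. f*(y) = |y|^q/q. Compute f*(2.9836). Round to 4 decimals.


The conjugate exponent q satisfies 1/p + 1/q = 1.
p = 3, so q = 3/(3 - 1) = 1.5
|y|^q = 2.9836^1.5 = 5.1536
f*(2.9836) = 5.1536 / 1.5 = 3.4357


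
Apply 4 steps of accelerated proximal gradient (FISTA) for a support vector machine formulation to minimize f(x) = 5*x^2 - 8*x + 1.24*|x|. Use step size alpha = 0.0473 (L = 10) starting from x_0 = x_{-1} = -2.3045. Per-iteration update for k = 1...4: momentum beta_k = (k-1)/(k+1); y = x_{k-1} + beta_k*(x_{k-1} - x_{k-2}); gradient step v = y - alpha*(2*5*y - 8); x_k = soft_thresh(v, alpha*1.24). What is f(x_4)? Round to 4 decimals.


FISTA on f(x) = 5*x^2 - 8*x + 1.24*|x|
L = 10, alpha = 0.0473
Iteration 1: beta = 0.0, y = -2.3045 + 0.0*(-2.3045 + 2.3045) = -2.3045
  grad(y) = -31.045, v = y - alpha*grad = -0.8361
  prox(v) = soft_thresh(-0.8361, 0.0587) = -0.7774
Iteration 2: beta = 0.3333, y = -0.7774 + 0.3333*(-0.7774 + 2.3045) = -0.2684
  grad(y) = -10.6839, v = y - alpha*grad = 0.237
  prox(v) = soft_thresh(0.237, 0.0587) = 0.1783
Iteration 3: beta = 0.5, y = 0.1783 + 0.5*(0.1783 + 0.7774) = 0.6562
  grad(y) = -1.4383, v = y - alpha*grad = 0.7242
  prox(v) = soft_thresh(0.7242, 0.0587) = 0.6655
Iteration 4: beta = 0.6, y = 0.6655 + 0.6*(0.6655 - 0.1783) = 0.9579
  grad(y) = 1.5789, v = y - alpha*grad = 0.8832
  prox(v) = soft_thresh(0.8832, 0.0587) = 0.8246
f(x_4) = 5*0.8246^2 - 8*0.8246 + 1.24*|0.8246| = -2.1745


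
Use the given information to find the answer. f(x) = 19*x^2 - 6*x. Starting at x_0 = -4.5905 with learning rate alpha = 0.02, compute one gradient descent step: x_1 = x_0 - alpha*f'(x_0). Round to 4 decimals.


We compute the gradient at x_0 and apply the update.
f'(x) = 38*x - 6
f'(-4.5905) = 38*-4.5905 - 6 = -180.439
x_1 = -4.5905 - 0.02*-180.439 = -0.9817


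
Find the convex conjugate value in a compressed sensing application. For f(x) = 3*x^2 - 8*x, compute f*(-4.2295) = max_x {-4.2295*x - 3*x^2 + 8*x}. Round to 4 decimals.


f*(y) = sup_x {y*x - a*x^2 - b*x} = sup_x {(y-b)*x - a*x^2}
FOC: (y - b) - 2a*x = 0 => x* = (y - b)/(2a)
x* = (-4.2295 + 8)/(2*3) = 0.6284
f*(-4.2295) = (y-b)^2/(4a) = (-4.2295 + 8)^2/(4*3)
= 14.2167/12 = 1.1847


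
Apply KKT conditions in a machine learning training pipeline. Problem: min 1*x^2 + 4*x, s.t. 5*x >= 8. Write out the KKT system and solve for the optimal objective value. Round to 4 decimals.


Step 1: Try lambda = 0 (constraint inactive).
x_unc = -4/(2*1) = -2.0
Check: 5*-2.0 = -10.0 < 8 -- violated!
Step 2: Constraint must be active: 5*x = 8
x* = 8/5 = 1.6
lambda = (2*1*1.6 + 4)/5 = 1.44
Step 3: Compute optimal value.
f(x*) = 1*1.6^2 + 4*1.6 = 8.96


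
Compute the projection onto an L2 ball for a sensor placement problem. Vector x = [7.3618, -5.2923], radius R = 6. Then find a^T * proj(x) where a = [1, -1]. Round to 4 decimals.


Step 1: Compute ||x|| (intermediates to 6 decimals).
||x|| = sqrt(7.3618^2 + (-5.2923)^2) = 9.066672
Step 2: Project.
Since ||x|| > R, scale = R/||x|| = 6/9.066672 = 0.661764, proj(x) = scale * x
proj(x) = [4.871774, -3.502254]
Step 3: Dot product.
a^T * proj(x) = 1*4.871774 - 1*(-3.502254) = 8.374


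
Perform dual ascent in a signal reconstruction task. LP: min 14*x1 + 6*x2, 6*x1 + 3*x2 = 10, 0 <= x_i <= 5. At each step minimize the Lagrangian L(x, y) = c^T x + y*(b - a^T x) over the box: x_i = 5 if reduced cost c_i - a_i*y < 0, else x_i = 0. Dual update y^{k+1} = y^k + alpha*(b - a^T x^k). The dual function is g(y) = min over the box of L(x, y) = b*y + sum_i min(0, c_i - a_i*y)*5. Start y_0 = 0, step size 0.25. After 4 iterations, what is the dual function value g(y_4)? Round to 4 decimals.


Dual ascent for LP: min 14*x1 + 6*x2, 6*x1 + 3*x2 = 10, 0 <= x_i <= 5
Step 1: y^k = 0.0, reduced costs: (14.0, 6.0)
  x^k = (0.0, 0.0), subgradient = b - a^T x = 10.0
  y^{k+1} = 0.0 + 0.25*10.0 = 2.5
Step 2: y^k = 2.5, reduced costs: (-1.0, -1.5)
  x^k = (5.0, 5.0), subgradient = b - a^T x = -35.0
  y^{k+1} = 2.5 + 0.25*-35.0 = -6.25
Step 3: y^k = -6.25, reduced costs: (51.5, 24.75)
  x^k = (0.0, 0.0), subgradient = b - a^T x = 10.0
  y^{k+1} = -6.25 + 0.25*10.0 = -3.75
Step 4: y^k = -3.75, reduced costs: (36.5, 17.25)
  x^k = (0.0, 0.0), subgradient = b - a^T x = 10.0
  y^{k+1} = -3.75 + 0.25*10.0 = -1.25
Dual objective at y_4 = -1.25: reduced costs (21.5, 9.75), box minimizer x = (0.0, 0.0)
g(y_4) = b*y + (c1 - a1*y)*x1 + (c2 - a2*y)*x2 = 10*(-1.25) + 21.5*0.0 + 9.75*0.0 = -12.5 + 0.0 + 0.0 = -12.5


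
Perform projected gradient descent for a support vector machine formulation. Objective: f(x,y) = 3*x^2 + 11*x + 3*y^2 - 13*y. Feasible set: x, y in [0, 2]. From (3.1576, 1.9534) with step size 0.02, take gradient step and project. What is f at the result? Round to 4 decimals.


Step 1: Compute gradient at (3.1576, 1.9534).
grad_x = 2*3*3.1576 + 11 = 29.9456
grad_y = 2*3*1.9534 - 13 = -1.2796
Step 2: Gradient step.
x_raw = 3.1576 - 0.02*29.9456 = 2.5587
y_raw = 1.9534 - 0.02*-1.2796 = 1.979
Step 3: Project onto [0, 2].
x_proj = clip(2.5587) = 2.0
y_proj = clip(1.979) = 1.979
Step 4: Evaluate f.
f(2.0, 1.979) = 20.0223


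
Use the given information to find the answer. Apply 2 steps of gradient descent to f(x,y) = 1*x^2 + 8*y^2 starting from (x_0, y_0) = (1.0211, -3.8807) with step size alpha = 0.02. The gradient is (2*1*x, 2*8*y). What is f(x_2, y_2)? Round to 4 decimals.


Gradient descent on f(x,y) = 1*x^2 + 8*y^2.
Starting point: (1.0211, -3.8807), alpha = 0.02
Step 1: grad_x = 2*1*1.0211 = 2.0422, grad_y = 2*8*-3.8807 = -62.0912
  x_1 = 1.0211 - 0.02*2.0422 = 0.9803
  y_1 = -3.8807 - 0.02*-62.0912 = -2.6389
Step 2: grad_x = 2*1*0.9803 = 1.9605, grad_y = 2*8*-2.6389 = -42.222
  x_2 = 0.9803 - 0.02*1.9605 = 0.941
  y_2 = -2.6389 - 0.02*-42.222 = -1.7944
f(0.941, -1.7944) = 1*0.941^2 + 8*(-1.7944)^2 = 26.6456


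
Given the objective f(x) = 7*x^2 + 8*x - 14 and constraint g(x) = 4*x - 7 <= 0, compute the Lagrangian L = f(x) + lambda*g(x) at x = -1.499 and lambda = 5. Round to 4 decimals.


Step 1: Evaluate f(x).
f(-1.499) = 7*(-1.499)^2 + 8*(-1.499) - 14 = -10.263
Step 2: Evaluate g(x).
g(-1.499) = 4*-1.499 - 7 = -12.996
Step 3: Compute Lagrangian.
L = -10.263 + 5*-12.996 = -75.243


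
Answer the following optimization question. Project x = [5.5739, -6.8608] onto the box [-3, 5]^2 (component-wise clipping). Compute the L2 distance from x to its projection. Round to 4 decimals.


Project each component onto [-3, 5].
clip(5.5739) = 5.0, clip(-6.8608) = -3.0
Projection = [5.0, -3.0]
Squared diffs: [0.3294, 14.9058]
Distance = sqrt(15.2352) = 3.9032


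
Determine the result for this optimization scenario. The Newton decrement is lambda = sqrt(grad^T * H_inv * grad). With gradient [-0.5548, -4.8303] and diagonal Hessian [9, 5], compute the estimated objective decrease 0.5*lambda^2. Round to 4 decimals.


Step 1: H is diagonal, so H^(-1) * g = [-0.0616, -0.9661].
Step 2: g^T H^(-1) g = sum_i g_i^2 / H_ii
  = (-0.5548)^2/9 + (-4.8303)^2/5
  = 0.0342 + 4.6664 = 4.7006
Step 3: Objective decrease = 0.5 * g^T H^(-1) g = 2.3503


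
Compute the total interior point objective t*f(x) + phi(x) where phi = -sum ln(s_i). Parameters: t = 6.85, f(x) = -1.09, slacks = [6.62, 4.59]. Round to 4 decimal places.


Step 1: Compute log-barrier.
ln values: [1.8901, 1.5239]
phi = -(1.8901 + 1.5239) = -3.414
Step 2: Compute augmented objective.
t*f(x) = 6.85*-1.09 = -7.4665
Total = -7.4665 - 3.414 = -10.8805


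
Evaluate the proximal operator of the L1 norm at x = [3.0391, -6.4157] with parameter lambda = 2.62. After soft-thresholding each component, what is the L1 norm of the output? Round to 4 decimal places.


Soft-thresholding with lambda = 2.62:
prox(3.0391) = sign(3.0391)*max(|3.0391| - 2.62, 0) = 0.4191
prox(-6.4157) = sign(-6.4157)*max(|-6.4157| - 2.62, 0) = -3.7957
prox(x) = [0.4191, -3.7957]
||prox(x)||_1 = 0.4191 + 3.7957 = 4.2148


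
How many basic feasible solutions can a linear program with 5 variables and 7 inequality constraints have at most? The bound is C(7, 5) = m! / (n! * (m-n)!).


Each vertex corresponds to some choice of n active constraints out of m, so the number of vertices is at most C(m, n) = m! / (n!(m-n)!).
m = 7, n = 5
Numerator: 7 * 6 * 5 * 4 * 3
Denominator: 5! = 120
C(7, 5) = 21


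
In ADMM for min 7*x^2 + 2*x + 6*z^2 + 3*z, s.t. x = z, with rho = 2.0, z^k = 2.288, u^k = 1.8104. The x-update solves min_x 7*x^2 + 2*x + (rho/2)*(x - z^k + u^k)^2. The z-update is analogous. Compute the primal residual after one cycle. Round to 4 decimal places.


ADMM iteration with rho = 2.0, z^k = 2.288, u^k = 1.8104
Step 1: x-update.
Minimize 7*x^2 + 2*x + (2.0/2)*(x - 2.288 + 1.8104)^2
FOC: (2*7 + 2.0)*x = -2 + 2.0*(2.288 - 1.8104)
x^{k+1} = -0.0653
Step 2: z-update.
Minimize 6*z^2 + 3*z + (2.0/2)*(-0.0653 - z + 1.8104)^2
FOC: (2*6 + 2.0)*z = -3 + 2.0*(-0.0653 + 1.8104)
z^{k+1} = 0.035
Step 3: u-update.
u^{k+1} = 1.8104 - 0.0653 - 0.035 = 1.7101
Step 4: Primal residual = |-0.0653 - 0.035| = 0.1003


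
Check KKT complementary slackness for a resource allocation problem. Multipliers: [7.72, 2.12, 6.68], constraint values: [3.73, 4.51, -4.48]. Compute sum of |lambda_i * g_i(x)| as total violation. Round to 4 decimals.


KKT complementary slackness check:
lambda_1 * g_1 = 7.72 * 3.73 = 28.7956
lambda_2 * g_2 = 2.12 * 4.51 = 9.5612
lambda_3 * g_3 = 6.68 * -4.48 = -29.9264
Total violation = 28.7956 + 9.5612 + 29.9264 = 68.2832


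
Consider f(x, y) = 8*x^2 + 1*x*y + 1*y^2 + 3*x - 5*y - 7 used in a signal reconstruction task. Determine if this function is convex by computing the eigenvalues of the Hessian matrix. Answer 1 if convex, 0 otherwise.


The Hessian of f(x,y) = 8*x^2 + 1*x*y + 1*y^2 + 3*x - 5*y - 7 is:
H = [[16, 1], [1, 2]]
Trace = 16 + 2 = 18
Determinant = 16*2 - (1)^2 = 31
Discriminant = (18)^2 - 4*31 = 200.0
Eigenvalues: lambda_1 = 1.9289, lambda_2 = 16.0711
The function is convex.

1


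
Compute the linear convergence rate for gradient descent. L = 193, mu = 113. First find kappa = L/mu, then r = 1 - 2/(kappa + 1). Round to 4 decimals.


Step 1: Compute the condition number.
kappa = L/mu = 193/113 = 1.708
Step 2: Compute the convergence rate.
r = 1 - 2/(kappa + 1) = 1 - 2*mu/(L + mu) = (L - mu)/(L + mu) = 80/306 = 0.2614


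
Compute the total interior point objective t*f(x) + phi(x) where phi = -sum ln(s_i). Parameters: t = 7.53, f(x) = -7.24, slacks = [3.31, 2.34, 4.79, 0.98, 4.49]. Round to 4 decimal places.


Step 1: Compute log-barrier.
ln values: [1.1969, 0.8502, 1.5665, -0.0202, 1.5019]
phi = -(1.1969 + 0.8502 + 1.5665 - 0.0202 + 1.5019) = -5.0953
Step 2: Compute augmented objective.
t*f(x) = 7.53*-7.24 = -54.5172
Total = -54.5172 - 5.0953 = -59.6125


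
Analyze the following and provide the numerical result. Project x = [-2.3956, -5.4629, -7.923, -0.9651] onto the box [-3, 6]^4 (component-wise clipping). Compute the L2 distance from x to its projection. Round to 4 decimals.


Project each component onto [-3, 6].
clip(-2.3956) = -2.3956, clip(-5.4629) = -3.0, clip(-7.923) = -3.0, clip(-0.9651) = -0.9651
Projection = [-2.3956, -3.0, -3.0, -0.9651]
Squared diffs: [0.0, 6.0659, 24.2359, 0.0]
Distance = sqrt(30.3018) = 5.5047


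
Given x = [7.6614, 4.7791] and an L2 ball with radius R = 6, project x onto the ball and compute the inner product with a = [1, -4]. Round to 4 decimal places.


Step 1: Compute ||x|| (intermediates to 6 decimals).
||x|| = sqrt(7.6614^2 + 4.7791^2) = 9.029776
Step 2: Project.
Since ||x|| > R, scale = R/||x|| = 6/9.029776 = 0.664468, proj(x) = scale * x
proj(x) = [5.090755, 3.175559]
Step 3: Dot product.
a^T * proj(x) = 1*5.090755 - 4*3.175559 = -7.6115


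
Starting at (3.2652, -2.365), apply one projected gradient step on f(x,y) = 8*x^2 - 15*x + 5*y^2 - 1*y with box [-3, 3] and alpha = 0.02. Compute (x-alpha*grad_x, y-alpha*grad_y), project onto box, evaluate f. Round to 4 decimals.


Step 1: Compute gradient at (3.2652, -2.365).
grad_x = 2*8*3.2652 - 15 = 37.2432
grad_y = 2*5*-2.365 - 1 = -24.65
Step 2: Gradient step.
x_raw = 3.2652 - 0.02*37.2432 = 2.5203
y_raw = -2.365 - 0.02*-24.65 = -1.872
Step 3: Project onto [-3, 3].
x_proj = clip(2.5203) = 2.5203
y_proj = clip(-1.872) = -1.872
Step 4: Evaluate f.
f(2.5203, -1.872) = 32.4056


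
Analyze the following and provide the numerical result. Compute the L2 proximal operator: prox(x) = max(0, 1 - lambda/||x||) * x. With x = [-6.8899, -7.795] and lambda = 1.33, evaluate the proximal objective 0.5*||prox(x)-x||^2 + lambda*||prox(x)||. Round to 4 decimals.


Step 1: Compute ||x||.
||x|| = 10.4035
Step 2: Compute scaling factor.
scale = max(0, 1 - 1.33/10.4035) = 0.8722
Step 3: prox(x) = [-6.0091, -6.7985]
||prox(x)|| = 9.0735
Step 4: Proximal objective.
0.5*||prox-x||^2 = 0.8845
lambda*||prox|| = 12.0678
Total = 12.9522


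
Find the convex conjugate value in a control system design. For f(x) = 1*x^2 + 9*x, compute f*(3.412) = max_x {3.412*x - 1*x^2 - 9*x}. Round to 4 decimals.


f*(y) = sup_x {y*x - a*x^2 - b*x} = sup_x {(y-b)*x - a*x^2}
FOC: (y - b) - 2a*x = 0 => x* = (y - b)/(2a)
x* = (3.412 - 9)/(2*1) = -2.794
f*(3.412) = (y-b)^2/(4a) = (3.412 - 9)^2/(4*1)
= 31.2257/4 = 7.8064


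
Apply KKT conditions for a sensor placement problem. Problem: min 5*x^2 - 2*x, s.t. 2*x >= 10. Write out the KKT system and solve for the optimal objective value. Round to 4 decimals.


Step 1: Try lambda = 0 (constraint inactive).
x_unc = 2/(2*5) = 0.2
Check: 2*0.2 = 0.4 < 10 -- violated!
Step 2: Constraint must be active: 2*x = 10
x* = 10/2 = 5.0
lambda = (2*5*5.0 - 2)/2 = 24.0
Step 3: Compute optimal value.
f(x*) = 5*5.0^2 - 2*5.0 = 115.0


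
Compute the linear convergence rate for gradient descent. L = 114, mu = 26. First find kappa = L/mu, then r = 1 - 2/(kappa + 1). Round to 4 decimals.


Step 1: Compute the condition number.
kappa = L/mu = 114/26 = 4.3846
Step 2: Compute the convergence rate.
r = 1 - 2/(kappa + 1) = 1 - 2*mu/(L + mu) = (L - mu)/(L + mu) = 88/140 = 0.6286


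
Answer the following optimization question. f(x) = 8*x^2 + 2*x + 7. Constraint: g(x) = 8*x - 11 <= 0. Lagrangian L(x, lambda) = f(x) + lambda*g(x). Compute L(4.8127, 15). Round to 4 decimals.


Step 1: Evaluate f(x).
f(4.8127) = 8*4.8127^2 + 2*4.8127 + 7 = 201.9221
Step 2: Evaluate g(x).
g(4.8127) = 8*4.8127 - 11 = 27.5016
Step 3: Compute Lagrangian.
L = 201.9221 + 15*27.5016 = 614.4461


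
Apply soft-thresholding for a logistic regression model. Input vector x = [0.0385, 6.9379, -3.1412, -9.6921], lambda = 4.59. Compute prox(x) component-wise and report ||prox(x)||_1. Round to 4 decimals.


Soft-thresholding with lambda = 4.59:
prox(0.0385) = sign(0.0385)*max(|0.0385| - 4.59, 0) = 0.0
prox(6.9379) = sign(6.9379)*max(|6.9379| - 4.59, 0) = 2.3479
prox(-3.1412) = sign(-3.1412)*max(|-3.1412| - 4.59, 0) = 0.0
prox(-9.6921) = sign(-9.6921)*max(|-9.6921| - 4.59, 0) = -5.1021
prox(x) = [0.0, 2.3479, 0.0, -5.1021]
||prox(x)||_1 = 0.0 + 2.3479 + 0.0 + 5.1021 = 7.45


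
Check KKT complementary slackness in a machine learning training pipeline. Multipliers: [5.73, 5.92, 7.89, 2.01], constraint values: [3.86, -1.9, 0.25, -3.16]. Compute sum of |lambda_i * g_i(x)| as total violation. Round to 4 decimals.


KKT complementary slackness check:
lambda_1 * g_1 = 5.73 * 3.86 = 22.1178
lambda_2 * g_2 = 5.92 * -1.9 = -11.248
lambda_3 * g_3 = 7.89 * 0.25 = 1.9725
lambda_4 * g_4 = 2.01 * -3.16 = -6.3516
Total violation = 22.1178 + 11.248 + 1.9725 + 6.3516 = 41.6899


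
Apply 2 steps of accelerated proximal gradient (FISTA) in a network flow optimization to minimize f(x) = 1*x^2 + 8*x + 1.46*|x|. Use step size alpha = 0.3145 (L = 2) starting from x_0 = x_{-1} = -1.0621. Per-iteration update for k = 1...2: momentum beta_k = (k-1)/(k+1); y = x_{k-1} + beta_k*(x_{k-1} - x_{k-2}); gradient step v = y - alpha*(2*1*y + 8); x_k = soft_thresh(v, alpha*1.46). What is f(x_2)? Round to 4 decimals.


FISTA on f(x) = 1*x^2 + 8*x + 1.46*|x|
L = 2, alpha = 0.3145
Iteration 1: beta = 0.0, y = -1.0621 + 0.0*(-1.0621 + 1.0621) = -1.0621
  grad(y) = 5.8758, v = y - alpha*grad = -2.91
  prox(v) = soft_thresh(-2.91, 0.4592) = -2.4509
Iteration 2: beta = 0.3333, y = -2.4509 + 0.3333*(-2.4509 + 1.0621) = -2.9138
  grad(y) = 2.1724, v = y - alpha*grad = -3.597
  prox(v) = soft_thresh(-3.597, 0.4592) = -3.1378
f(x_2) = 1*(-3.1378)^2 + 8*(-3.1378) + 1.46*|-3.1378| = -10.6754


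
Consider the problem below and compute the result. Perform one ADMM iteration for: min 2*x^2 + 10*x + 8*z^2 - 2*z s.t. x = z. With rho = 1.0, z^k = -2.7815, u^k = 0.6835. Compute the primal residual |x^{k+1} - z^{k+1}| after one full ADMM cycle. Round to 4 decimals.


ADMM iteration with rho = 1.0, z^k = -2.7815, u^k = 0.6835
Step 1: x-update.
Minimize 2*x^2 + 10*x + (1.0/2)*(x + 2.7815 + 0.6835)^2
FOC: (2*2 + 1.0)*x = -10 + 1.0*(-2.7815 - 0.6835)
x^{k+1} = -2.693
Step 2: z-update.
Minimize 8*z^2 - 2*z + (1.0/2)*(-2.693 - z + 0.6835)^2
FOC: (2*8 + 1.0)*z = 2 + 1.0*(-2.693 + 0.6835)
z^{k+1} = -0.0006
Step 3: u-update.
u^{k+1} = 0.6835 - 2.693 + 0.0006 = -2.0089
Step 4: Primal residual = |-2.693 + 0.0006| = 2.6924


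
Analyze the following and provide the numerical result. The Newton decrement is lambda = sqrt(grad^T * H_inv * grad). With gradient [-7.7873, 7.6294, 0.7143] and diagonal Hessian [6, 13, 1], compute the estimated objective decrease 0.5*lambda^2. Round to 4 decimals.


Step 1: H is diagonal, so H^(-1) * g = [-1.2979, 0.5869, 0.7143].
Step 2: g^T H^(-1) g = sum_i g_i^2 / H_ii
  = (-7.7873)^2/6 + (7.6294)^2/13 + (0.7143)^2/1
  = 10.107 + 4.4775 + 0.5102 = 15.0948
Step 3: Objective decrease = 0.5 * g^T H^(-1) g = 7.5474


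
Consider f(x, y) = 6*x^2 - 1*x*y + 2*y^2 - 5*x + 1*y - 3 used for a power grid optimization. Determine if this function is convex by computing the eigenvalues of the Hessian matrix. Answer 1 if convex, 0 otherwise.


The Hessian of f(x,y) = 6*x^2 - 1*x*y + 2*y^2 - 5*x + 1*y - 3 is:
H = [[12, -1], [-1, 4]]
Trace = 12 + 4 = 16
Determinant = 12*4 - (-1)^2 = 47
Discriminant = (16)^2 - 4*47 = 68.0
Eigenvalues: lambda_1 = 3.8769, lambda_2 = 12.1231
The function is convex.

1


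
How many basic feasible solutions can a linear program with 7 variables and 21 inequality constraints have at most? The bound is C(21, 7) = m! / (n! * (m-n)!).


Each vertex corresponds to some choice of n active constraints out of m, so the number of vertices is at most C(m, n) = m! / (n!(m-n)!).
m = 21, n = 7
Numerator: 21 * 20 * 19 * 18 * 17 * 16 * 15
Denominator: 7! = 5040
C(21, 7) = 116280


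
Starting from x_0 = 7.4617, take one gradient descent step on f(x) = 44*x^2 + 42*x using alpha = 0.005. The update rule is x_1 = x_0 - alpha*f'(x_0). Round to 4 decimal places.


We compute the gradient at x_0 and apply the update.
f'(x) = 88*x + 42
f'(7.4617) = 88*7.4617 + 42 = 698.6296
x_1 = 7.4617 - 0.005*698.6296 = 3.9686


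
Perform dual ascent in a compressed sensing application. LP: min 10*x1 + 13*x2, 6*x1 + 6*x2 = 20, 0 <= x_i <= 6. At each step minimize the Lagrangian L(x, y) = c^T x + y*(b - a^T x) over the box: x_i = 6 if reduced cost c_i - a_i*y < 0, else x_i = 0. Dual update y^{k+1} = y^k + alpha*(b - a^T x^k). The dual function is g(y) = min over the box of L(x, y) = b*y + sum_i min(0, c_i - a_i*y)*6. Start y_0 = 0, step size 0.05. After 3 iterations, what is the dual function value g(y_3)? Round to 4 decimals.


Dual ascent for LP: min 10*x1 + 13*x2, 6*x1 + 6*x2 = 20, 0 <= x_i <= 6
Step 1: y^k = 0.0, reduced costs: (10.0, 13.0)
  x^k = (0.0, 0.0), subgradient = b - a^T x = 20.0
  y^{k+1} = 0.0 + 0.05*20.0 = 1.0
Step 2: y^k = 1.0, reduced costs: (4.0, 7.0)
  x^k = (0.0, 0.0), subgradient = b - a^T x = 20.0
  y^{k+1} = 1.0 + 0.05*20.0 = 2.0
Step 3: y^k = 2.0, reduced costs: (-2.0, 1.0)
  x^k = (6.0, 0.0), subgradient = b - a^T x = -16.0
  y^{k+1} = 2.0 + 0.05*-16.0 = 1.2
Dual objective at y_3 = 1.2: reduced costs (2.8, 5.8), box minimizer x = (0.0, 0.0)
g(y_3) = b*y + (c1 - a1*y)*x1 + (c2 - a2*y)*x2 = 20*1.2 + 2.8*0.0 + 5.8*0.0 = 24.0 + 0.0 + 0.0 = 24.0


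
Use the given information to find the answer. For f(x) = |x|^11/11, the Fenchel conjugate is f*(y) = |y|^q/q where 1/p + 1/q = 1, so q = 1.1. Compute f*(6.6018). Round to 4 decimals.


The conjugate exponent q satisfies 1/p + 1/q = 1.
p = 11, so q = 11/(11 - 1) = 1.1
|y|^q = 6.6018^1.1 = 7.9731
f*(6.6018) = 7.9731 / 1.1 = 7.2483


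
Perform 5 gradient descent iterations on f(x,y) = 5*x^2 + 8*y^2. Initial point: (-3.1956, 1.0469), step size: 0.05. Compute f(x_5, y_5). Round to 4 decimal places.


Gradient descent on f(x,y) = 5*x^2 + 8*y^2.
Starting point: (-3.1956, 1.0469), alpha = 0.05
Step 1: grad_x = 2*5*-3.1956 = -31.956, grad_y = 2*8*1.0469 = 16.7504
  x_1 = -3.1956 - 0.05*-31.956 = -1.5978
  y_1 = 1.0469 - 0.05*16.7504 = 0.2094
Step 2: grad_x = 2*5*-1.5978 = -15.978, grad_y = 2*8*0.2094 = 3.3501
  x_2 = -1.5978 - 0.05*-15.978 = -0.7989
  y_2 = 0.2094 - 0.05*3.3501 = 0.0419
Step 3: grad_x = 2*5*-0.7989 = -7.989, grad_y = 2*8*0.0419 = 0.67
  x_3 = -0.7989 - 0.05*-7.989 = -0.3995
  y_3 = 0.0419 - 0.05*0.67 = 0.0084
Step 4: grad_x = 2*5*-0.3995 = -3.9945, grad_y = 2*8*0.0084 = 0.134
  x_4 = -0.3995 - 0.05*-3.9945 = -0.1997
  y_4 = 0.0084 - 0.05*0.134 = 0.0017
Step 5: grad_x = 2*5*-0.1997 = -1.9973, grad_y = 2*8*0.0017 = 0.0268
  x_5 = -0.1997 - 0.05*-1.9973 = -0.0999
  y_5 = 0.0017 - 0.05*0.0268 = 0.0003
f(-0.0999, 0.0003) = 5*(-0.0999)^2 + 8*0.0003^2 = 0.0499
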